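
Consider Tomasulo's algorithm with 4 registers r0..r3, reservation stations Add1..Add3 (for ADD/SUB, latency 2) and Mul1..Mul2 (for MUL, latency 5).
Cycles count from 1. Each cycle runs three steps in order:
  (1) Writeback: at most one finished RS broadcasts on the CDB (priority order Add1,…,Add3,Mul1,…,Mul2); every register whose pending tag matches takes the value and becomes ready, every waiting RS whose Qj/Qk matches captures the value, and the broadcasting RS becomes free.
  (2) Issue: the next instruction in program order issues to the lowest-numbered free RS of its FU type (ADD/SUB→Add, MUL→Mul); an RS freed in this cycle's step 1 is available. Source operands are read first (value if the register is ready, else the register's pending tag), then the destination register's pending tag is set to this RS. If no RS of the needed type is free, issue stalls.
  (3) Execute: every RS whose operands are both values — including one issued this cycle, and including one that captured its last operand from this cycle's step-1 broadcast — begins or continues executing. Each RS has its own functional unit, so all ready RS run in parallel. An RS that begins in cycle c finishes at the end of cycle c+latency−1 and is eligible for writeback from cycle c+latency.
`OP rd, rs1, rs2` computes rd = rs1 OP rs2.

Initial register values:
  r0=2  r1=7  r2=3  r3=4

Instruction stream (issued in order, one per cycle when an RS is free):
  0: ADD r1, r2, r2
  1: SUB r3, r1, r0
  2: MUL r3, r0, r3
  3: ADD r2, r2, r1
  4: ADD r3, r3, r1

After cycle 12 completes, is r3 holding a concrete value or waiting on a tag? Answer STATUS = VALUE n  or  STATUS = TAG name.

c1: issue ADD r1<-Add1 | r0:2,r1:Add1,r2:3,r3:4
c2: issue SUB r3<-Add2 | r0:2,r1:Add1,r2:3,r3:Add2
c3: CDB Add1=6; issue MUL r3<-Mul1 | r0:2,r1:6,r2:3,r3:Mul1
c4: issue ADD r2<-Add1 | r0:2,r1:6,r2:Add1,r3:Mul1
c5: CDB Add2=4; issue ADD r3<-Add2 | r0:2,r1:6,r2:Add1,r3:Add2
c6: CDB Add1=9 | r0:2,r1:6,r2:9,r3:Add2
c7: - | r0:2,r1:6,r2:9,r3:Add2
c8: - | r0:2,r1:6,r2:9,r3:Add2
c9: - | r0:2,r1:6,r2:9,r3:Add2
c10: CDB Mul1=8 | r0:2,r1:6,r2:9,r3:Add2
c11: - | r0:2,r1:6,r2:9,r3:Add2
c12: CDB Add2=14 | r0:2,r1:6,r2:9,r3:14

STATUS = VALUE 14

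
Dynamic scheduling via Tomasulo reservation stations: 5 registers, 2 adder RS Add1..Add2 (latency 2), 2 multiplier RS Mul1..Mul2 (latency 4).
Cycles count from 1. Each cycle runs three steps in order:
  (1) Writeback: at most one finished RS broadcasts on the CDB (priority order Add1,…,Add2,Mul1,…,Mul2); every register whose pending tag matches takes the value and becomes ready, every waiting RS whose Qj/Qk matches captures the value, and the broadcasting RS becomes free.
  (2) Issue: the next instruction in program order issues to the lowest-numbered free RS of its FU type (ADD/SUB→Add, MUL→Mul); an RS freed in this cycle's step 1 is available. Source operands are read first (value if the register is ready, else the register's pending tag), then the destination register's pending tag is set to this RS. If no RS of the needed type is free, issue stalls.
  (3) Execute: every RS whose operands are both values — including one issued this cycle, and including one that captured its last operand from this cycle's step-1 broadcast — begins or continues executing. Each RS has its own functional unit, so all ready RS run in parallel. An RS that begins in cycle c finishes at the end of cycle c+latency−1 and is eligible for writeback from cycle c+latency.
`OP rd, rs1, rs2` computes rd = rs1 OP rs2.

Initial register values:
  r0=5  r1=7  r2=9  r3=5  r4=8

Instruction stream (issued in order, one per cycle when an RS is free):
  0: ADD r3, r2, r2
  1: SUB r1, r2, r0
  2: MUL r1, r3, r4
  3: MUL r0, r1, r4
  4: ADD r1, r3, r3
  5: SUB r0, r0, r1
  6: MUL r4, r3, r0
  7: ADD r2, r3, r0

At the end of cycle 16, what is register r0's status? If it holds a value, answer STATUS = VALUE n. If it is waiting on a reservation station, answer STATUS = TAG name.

  c1: issue ADD r3<-Add1  regs: r0:5,r1:7,r2:9,r3:Add1,r4:8
  c2: issue SUB r1<-Add2  regs: r0:5,r1:Add2,r2:9,r3:Add1,r4:8
  c3: CDB Add1=18; issue MUL r1<-Mul1  regs: r0:5,r1:Mul1,r2:9,r3:18,r4:8
  c4: CDB Add2=4; issue MUL r0<-Mul2  regs: r0:Mul2,r1:Mul1,r2:9,r3:18,r4:8
  c5: issue ADD r1<-Add1  regs: r0:Mul2,r1:Add1,r2:9,r3:18,r4:8
  c6: issue SUB r0<-Add2  regs: r0:Add2,r1:Add1,r2:9,r3:18,r4:8
  c7: CDB Add1=36; stall  regs: r0:Add2,r1:36,r2:9,r3:18,r4:8
  c8: CDB Mul1=144; issue MUL r4<-Mul1  regs: r0:Add2,r1:36,r2:9,r3:18,r4:Mul1
  c9: issue ADD r2<-Add1  regs: r0:Add2,r1:36,r2:Add1,r3:18,r4:Mul1
  c10: -  regs: r0:Add2,r1:36,r2:Add1,r3:18,r4:Mul1
  c11: -  regs: r0:Add2,r1:36,r2:Add1,r3:18,r4:Mul1
  c12: CDB Mul2=1152  regs: r0:Add2,r1:36,r2:Add1,r3:18,r4:Mul1
  c13: -  regs: r0:Add2,r1:36,r2:Add1,r3:18,r4:Mul1
  c14: CDB Add2=1116  regs: r0:1116,r1:36,r2:Add1,r3:18,r4:Mul1
  c15: -  regs: r0:1116,r1:36,r2:Add1,r3:18,r4:Mul1
  c16: CDB Add1=1134  regs: r0:1116,r1:36,r2:1134,r3:18,r4:Mul1

STATUS = VALUE 1116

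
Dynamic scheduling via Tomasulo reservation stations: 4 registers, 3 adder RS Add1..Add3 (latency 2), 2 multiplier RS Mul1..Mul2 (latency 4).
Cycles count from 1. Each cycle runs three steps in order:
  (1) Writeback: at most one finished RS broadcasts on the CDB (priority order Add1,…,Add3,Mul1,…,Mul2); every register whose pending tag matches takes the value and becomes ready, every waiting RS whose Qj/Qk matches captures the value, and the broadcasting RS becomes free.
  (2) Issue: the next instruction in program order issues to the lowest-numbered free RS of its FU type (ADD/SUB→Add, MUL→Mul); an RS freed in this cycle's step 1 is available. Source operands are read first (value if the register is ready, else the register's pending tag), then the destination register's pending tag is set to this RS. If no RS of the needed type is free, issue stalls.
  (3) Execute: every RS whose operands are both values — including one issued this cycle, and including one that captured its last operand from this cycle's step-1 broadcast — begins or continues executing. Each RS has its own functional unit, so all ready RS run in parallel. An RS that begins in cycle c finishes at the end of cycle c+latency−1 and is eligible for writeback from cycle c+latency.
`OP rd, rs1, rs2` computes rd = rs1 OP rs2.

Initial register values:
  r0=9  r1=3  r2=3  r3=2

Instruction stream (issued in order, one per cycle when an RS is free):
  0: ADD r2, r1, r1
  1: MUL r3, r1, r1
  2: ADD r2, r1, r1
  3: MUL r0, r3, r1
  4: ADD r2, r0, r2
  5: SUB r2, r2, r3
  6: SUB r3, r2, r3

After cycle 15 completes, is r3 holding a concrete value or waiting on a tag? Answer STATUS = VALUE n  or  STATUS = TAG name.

STATUS = TAG Add3

  c1: issue ADD r2<-Add1  regs: r0:9,r1:3,r2:Add1,r3:2
  c2: issue MUL r3<-Mul1  regs: r0:9,r1:3,r2:Add1,r3:Mul1
  c3: CDB Add1=6; issue ADD r2<-Add1  regs: r0:9,r1:3,r2:Add1,r3:Mul1
  c4: issue MUL r0<-Mul2  regs: r0:Mul2,r1:3,r2:Add1,r3:Mul1
  c5: CDB Add1=6; issue ADD r2<-Add1  regs: r0:Mul2,r1:3,r2:Add1,r3:Mul1
  c6: CDB Mul1=9; issue SUB r2<-Add2  regs: r0:Mul2,r1:3,r2:Add2,r3:9
  c7: issue SUB r3<-Add3  regs: r0:Mul2,r1:3,r2:Add2,r3:Add3
  c8: -  regs: r0:Mul2,r1:3,r2:Add2,r3:Add3
  c9: -  regs: r0:Mul2,r1:3,r2:Add2,r3:Add3
  c10: CDB Mul2=27  regs: r0:27,r1:3,r2:Add2,r3:Add3
  c11: -  regs: r0:27,r1:3,r2:Add2,r3:Add3
  c12: CDB Add1=33  regs: r0:27,r1:3,r2:Add2,r3:Add3
  c13: -  regs: r0:27,r1:3,r2:Add2,r3:Add3
  c14: CDB Add2=24  regs: r0:27,r1:3,r2:24,r3:Add3
  c15: -  regs: r0:27,r1:3,r2:24,r3:Add3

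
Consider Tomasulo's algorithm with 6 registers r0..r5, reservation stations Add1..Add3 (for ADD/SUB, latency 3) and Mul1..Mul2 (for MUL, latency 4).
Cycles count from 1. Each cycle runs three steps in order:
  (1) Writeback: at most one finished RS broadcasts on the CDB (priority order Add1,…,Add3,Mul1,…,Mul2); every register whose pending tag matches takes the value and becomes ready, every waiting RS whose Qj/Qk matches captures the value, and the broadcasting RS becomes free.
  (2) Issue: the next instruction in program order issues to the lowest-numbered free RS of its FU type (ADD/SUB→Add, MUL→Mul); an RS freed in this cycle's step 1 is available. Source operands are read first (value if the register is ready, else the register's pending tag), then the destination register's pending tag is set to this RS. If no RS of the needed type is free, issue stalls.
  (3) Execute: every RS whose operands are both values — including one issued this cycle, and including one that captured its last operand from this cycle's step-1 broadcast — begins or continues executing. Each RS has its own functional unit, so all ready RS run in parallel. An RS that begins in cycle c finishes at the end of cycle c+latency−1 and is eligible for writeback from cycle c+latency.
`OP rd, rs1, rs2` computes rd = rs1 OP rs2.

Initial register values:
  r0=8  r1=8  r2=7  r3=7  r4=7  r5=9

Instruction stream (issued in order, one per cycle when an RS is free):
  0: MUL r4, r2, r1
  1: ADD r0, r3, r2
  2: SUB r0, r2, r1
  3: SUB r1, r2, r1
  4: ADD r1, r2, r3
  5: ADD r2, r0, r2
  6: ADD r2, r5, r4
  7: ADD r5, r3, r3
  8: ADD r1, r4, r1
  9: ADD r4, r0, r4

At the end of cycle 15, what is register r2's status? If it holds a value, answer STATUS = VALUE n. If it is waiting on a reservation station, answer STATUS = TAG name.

STATUS = VALUE 65

cycle 1: issue MUL r4<-Mul1 // r0:8,r1:8,r2:7,r3:7,r4:Mul1,r5:9
cycle 2: issue ADD r0<-Add1 // r0:Add1,r1:8,r2:7,r3:7,r4:Mul1,r5:9
cycle 3: issue SUB r0<-Add2 // r0:Add2,r1:8,r2:7,r3:7,r4:Mul1,r5:9
cycle 4: issue SUB r1<-Add3 // r0:Add2,r1:Add3,r2:7,r3:7,r4:Mul1,r5:9
cycle 5: CDB Add1=14; issue ADD r1<-Add1 // r0:Add2,r1:Add1,r2:7,r3:7,r4:Mul1,r5:9
cycle 6: CDB Add2=-1; issue ADD r2<-Add2 // r0:-1,r1:Add1,r2:Add2,r3:7,r4:Mul1,r5:9
cycle 7: CDB Add3=-1; issue ADD r2<-Add3 // r0:-1,r1:Add1,r2:Add3,r3:7,r4:Mul1,r5:9
cycle 8: CDB Add1=14; issue ADD r5<-Add1 // r0:-1,r1:14,r2:Add3,r3:7,r4:Mul1,r5:Add1
cycle 9: CDB Add2=6; issue ADD r1<-Add2 // r0:-1,r1:Add2,r2:Add3,r3:7,r4:Mul1,r5:Add1
cycle 10: CDB Mul1=56; stall // r0:-1,r1:Add2,r2:Add3,r3:7,r4:56,r5:Add1
cycle 11: CDB Add1=14; issue ADD r4<-Add1 // r0:-1,r1:Add2,r2:Add3,r3:7,r4:Add1,r5:14
cycle 12: - // r0:-1,r1:Add2,r2:Add3,r3:7,r4:Add1,r5:14
cycle 13: CDB Add2=70 // r0:-1,r1:70,r2:Add3,r3:7,r4:Add1,r5:14
cycle 14: CDB Add1=55 // r0:-1,r1:70,r2:Add3,r3:7,r4:55,r5:14
cycle 15: CDB Add3=65 // r0:-1,r1:70,r2:65,r3:7,r4:55,r5:14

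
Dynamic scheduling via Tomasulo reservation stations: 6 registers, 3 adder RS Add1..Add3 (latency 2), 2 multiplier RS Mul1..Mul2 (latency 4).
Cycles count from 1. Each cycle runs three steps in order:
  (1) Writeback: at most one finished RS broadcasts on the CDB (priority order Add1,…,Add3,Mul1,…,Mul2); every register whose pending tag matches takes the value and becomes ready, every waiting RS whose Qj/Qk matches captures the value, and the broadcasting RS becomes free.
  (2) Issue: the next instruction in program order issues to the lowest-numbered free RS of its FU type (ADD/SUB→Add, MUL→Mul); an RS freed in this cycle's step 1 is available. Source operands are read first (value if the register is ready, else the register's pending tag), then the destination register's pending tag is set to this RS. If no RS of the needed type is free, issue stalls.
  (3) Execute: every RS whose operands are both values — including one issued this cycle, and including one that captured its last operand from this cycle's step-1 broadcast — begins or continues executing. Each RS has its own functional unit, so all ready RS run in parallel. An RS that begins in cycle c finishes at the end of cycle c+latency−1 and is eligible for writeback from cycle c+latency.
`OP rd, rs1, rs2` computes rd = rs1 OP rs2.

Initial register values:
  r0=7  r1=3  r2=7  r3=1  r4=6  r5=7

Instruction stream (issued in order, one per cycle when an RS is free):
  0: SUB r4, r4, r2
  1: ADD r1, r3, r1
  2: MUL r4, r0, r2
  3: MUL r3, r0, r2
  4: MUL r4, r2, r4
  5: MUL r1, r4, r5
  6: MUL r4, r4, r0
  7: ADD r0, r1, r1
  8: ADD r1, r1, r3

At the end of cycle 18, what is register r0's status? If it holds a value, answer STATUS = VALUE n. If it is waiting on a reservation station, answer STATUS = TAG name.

STATUS = VALUE 4802

  c1: issue SUB r4<-Add1  regs: r0:7,r1:3,r2:7,r3:1,r4:Add1,r5:7
  c2: issue ADD r1<-Add2  regs: r0:7,r1:Add2,r2:7,r3:1,r4:Add1,r5:7
  c3: CDB Add1=-1; issue MUL r4<-Mul1  regs: r0:7,r1:Add2,r2:7,r3:1,r4:Mul1,r5:7
  c4: CDB Add2=4; issue MUL r3<-Mul2  regs: r0:7,r1:4,r2:7,r3:Mul2,r4:Mul1,r5:7
  c5: stall  regs: r0:7,r1:4,r2:7,r3:Mul2,r4:Mul1,r5:7
  c6: stall  regs: r0:7,r1:4,r2:7,r3:Mul2,r4:Mul1,r5:7
  c7: CDB Mul1=49; issue MUL r4<-Mul1  regs: r0:7,r1:4,r2:7,r3:Mul2,r4:Mul1,r5:7
  c8: CDB Mul2=49; issue MUL r1<-Mul2  regs: r0:7,r1:Mul2,r2:7,r3:49,r4:Mul1,r5:7
  c9: stall  regs: r0:7,r1:Mul2,r2:7,r3:49,r4:Mul1,r5:7
  c10: stall  regs: r0:7,r1:Mul2,r2:7,r3:49,r4:Mul1,r5:7
  c11: CDB Mul1=343; issue MUL r4<-Mul1  regs: r0:7,r1:Mul2,r2:7,r3:49,r4:Mul1,r5:7
  c12: issue ADD r0<-Add1  regs: r0:Add1,r1:Mul2,r2:7,r3:49,r4:Mul1,r5:7
  c13: issue ADD r1<-Add2  regs: r0:Add1,r1:Add2,r2:7,r3:49,r4:Mul1,r5:7
  c14: -  regs: r0:Add1,r1:Add2,r2:7,r3:49,r4:Mul1,r5:7
  c15: CDB Mul1=2401  regs: r0:Add1,r1:Add2,r2:7,r3:49,r4:2401,r5:7
  c16: CDB Mul2=2401  regs: r0:Add1,r1:Add2,r2:7,r3:49,r4:2401,r5:7
  c17: -  regs: r0:Add1,r1:Add2,r2:7,r3:49,r4:2401,r5:7
  c18: CDB Add1=4802  regs: r0:4802,r1:Add2,r2:7,r3:49,r4:2401,r5:7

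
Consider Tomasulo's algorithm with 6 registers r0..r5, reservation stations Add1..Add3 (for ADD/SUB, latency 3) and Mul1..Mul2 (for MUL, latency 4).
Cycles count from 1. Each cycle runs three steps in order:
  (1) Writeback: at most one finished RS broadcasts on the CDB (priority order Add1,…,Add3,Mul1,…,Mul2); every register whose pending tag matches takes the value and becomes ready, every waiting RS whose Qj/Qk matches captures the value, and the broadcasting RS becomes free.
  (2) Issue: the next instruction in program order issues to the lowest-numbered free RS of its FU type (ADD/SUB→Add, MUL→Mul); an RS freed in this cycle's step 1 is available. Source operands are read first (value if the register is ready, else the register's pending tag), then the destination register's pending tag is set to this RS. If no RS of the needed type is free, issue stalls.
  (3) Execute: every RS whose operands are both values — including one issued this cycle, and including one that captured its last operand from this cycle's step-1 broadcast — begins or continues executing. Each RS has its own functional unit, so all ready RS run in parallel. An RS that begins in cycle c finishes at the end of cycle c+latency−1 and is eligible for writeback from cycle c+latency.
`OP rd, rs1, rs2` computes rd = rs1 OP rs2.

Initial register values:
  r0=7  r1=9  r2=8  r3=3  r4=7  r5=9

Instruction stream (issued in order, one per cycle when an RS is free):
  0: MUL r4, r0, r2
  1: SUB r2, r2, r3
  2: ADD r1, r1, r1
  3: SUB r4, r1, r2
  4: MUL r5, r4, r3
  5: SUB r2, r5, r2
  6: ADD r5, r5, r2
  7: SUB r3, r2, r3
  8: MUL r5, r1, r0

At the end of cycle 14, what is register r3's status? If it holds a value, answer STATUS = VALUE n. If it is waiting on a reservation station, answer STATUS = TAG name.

STATUS = TAG Add3

  c1: issue MUL r4<-Mul1  regs: r0:7,r1:9,r2:8,r3:3,r4:Mul1,r5:9
  c2: issue SUB r2<-Add1  regs: r0:7,r1:9,r2:Add1,r3:3,r4:Mul1,r5:9
  c3: issue ADD r1<-Add2  regs: r0:7,r1:Add2,r2:Add1,r3:3,r4:Mul1,r5:9
  c4: issue SUB r4<-Add3  regs: r0:7,r1:Add2,r2:Add1,r3:3,r4:Add3,r5:9
  c5: CDB Add1=5; issue MUL r5<-Mul2  regs: r0:7,r1:Add2,r2:5,r3:3,r4:Add3,r5:Mul2
  c6: CDB Add2=18; issue SUB r2<-Add1  regs: r0:7,r1:18,r2:Add1,r3:3,r4:Add3,r5:Mul2
  c7: CDB Mul1=56; issue ADD r5<-Add2  regs: r0:7,r1:18,r2:Add1,r3:3,r4:Add3,r5:Add2
  c8: stall  regs: r0:7,r1:18,r2:Add1,r3:3,r4:Add3,r5:Add2
  c9: CDB Add3=13; issue SUB r3<-Add3  regs: r0:7,r1:18,r2:Add1,r3:Add3,r4:13,r5:Add2
  c10: issue MUL r5<-Mul1  regs: r0:7,r1:18,r2:Add1,r3:Add3,r4:13,r5:Mul1
  c11: -  regs: r0:7,r1:18,r2:Add1,r3:Add3,r4:13,r5:Mul1
  c12: -  regs: r0:7,r1:18,r2:Add1,r3:Add3,r4:13,r5:Mul1
  c13: CDB Mul2=39  regs: r0:7,r1:18,r2:Add1,r3:Add3,r4:13,r5:Mul1
  c14: CDB Mul1=126  regs: r0:7,r1:18,r2:Add1,r3:Add3,r4:13,r5:126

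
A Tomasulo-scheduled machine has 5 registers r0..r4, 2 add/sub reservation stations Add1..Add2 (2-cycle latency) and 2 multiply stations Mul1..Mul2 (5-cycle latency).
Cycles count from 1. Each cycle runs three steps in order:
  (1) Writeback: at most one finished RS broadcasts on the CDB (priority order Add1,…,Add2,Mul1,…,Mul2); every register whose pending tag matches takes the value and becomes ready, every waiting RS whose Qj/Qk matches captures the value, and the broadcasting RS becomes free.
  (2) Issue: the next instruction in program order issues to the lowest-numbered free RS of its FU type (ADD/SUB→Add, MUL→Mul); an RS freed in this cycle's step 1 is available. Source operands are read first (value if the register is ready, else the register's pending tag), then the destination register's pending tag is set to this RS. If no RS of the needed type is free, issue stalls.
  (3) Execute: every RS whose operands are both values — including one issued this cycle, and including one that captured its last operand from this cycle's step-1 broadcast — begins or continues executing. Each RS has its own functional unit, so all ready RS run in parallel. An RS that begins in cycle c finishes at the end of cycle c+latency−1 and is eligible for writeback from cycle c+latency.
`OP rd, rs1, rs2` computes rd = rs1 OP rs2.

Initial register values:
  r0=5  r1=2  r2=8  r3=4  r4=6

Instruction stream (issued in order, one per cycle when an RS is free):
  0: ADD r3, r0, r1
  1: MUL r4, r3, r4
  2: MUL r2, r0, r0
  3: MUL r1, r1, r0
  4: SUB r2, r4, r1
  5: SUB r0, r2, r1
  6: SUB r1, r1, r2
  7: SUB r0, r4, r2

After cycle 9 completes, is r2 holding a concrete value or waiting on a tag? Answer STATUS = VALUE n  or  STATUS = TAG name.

STATUS = TAG Add1

cycle 1: issue ADD r3<-Add1 // r0:5,r1:2,r2:8,r3:Add1,r4:6
cycle 2: issue MUL r4<-Mul1 // r0:5,r1:2,r2:8,r3:Add1,r4:Mul1
cycle 3: CDB Add1=7; issue MUL r2<-Mul2 // r0:5,r1:2,r2:Mul2,r3:7,r4:Mul1
cycle 4: stall // r0:5,r1:2,r2:Mul2,r3:7,r4:Mul1
cycle 5: stall // r0:5,r1:2,r2:Mul2,r3:7,r4:Mul1
cycle 6: stall // r0:5,r1:2,r2:Mul2,r3:7,r4:Mul1
cycle 7: stall // r0:5,r1:2,r2:Mul2,r3:7,r4:Mul1
cycle 8: CDB Mul1=42; issue MUL r1<-Mul1 // r0:5,r1:Mul1,r2:Mul2,r3:7,r4:42
cycle 9: CDB Mul2=25; issue SUB r2<-Add1 // r0:5,r1:Mul1,r2:Add1,r3:7,r4:42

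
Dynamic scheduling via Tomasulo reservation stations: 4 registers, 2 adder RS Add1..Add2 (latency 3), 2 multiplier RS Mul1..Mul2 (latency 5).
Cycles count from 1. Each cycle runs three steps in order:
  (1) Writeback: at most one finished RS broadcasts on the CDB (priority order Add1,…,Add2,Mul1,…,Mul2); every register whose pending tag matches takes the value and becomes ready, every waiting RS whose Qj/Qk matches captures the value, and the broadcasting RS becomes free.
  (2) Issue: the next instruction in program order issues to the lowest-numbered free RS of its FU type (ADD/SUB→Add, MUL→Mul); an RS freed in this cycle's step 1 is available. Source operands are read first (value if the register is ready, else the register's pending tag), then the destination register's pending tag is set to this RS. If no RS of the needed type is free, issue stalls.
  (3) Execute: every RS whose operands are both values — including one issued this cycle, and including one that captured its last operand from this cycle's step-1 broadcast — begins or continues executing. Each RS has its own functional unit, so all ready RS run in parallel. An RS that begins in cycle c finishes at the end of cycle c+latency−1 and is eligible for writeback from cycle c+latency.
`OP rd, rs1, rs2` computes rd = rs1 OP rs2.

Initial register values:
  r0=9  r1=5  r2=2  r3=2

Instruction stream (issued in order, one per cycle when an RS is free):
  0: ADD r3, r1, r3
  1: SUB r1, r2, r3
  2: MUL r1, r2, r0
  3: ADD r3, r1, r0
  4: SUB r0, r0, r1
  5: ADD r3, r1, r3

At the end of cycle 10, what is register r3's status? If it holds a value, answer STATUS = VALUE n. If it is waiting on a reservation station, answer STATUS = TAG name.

STATUS = TAG Add1

  c1: issue ADD r3<-Add1  regs: r0:9,r1:5,r2:2,r3:Add1
  c2: issue SUB r1<-Add2  regs: r0:9,r1:Add2,r2:2,r3:Add1
  c3: issue MUL r1<-Mul1  regs: r0:9,r1:Mul1,r2:2,r3:Add1
  c4: CDB Add1=7; issue ADD r3<-Add1  regs: r0:9,r1:Mul1,r2:2,r3:Add1
  c5: stall  regs: r0:9,r1:Mul1,r2:2,r3:Add1
  c6: stall  regs: r0:9,r1:Mul1,r2:2,r3:Add1
  c7: CDB Add2=-5; issue SUB r0<-Add2  regs: r0:Add2,r1:Mul1,r2:2,r3:Add1
  c8: CDB Mul1=18; stall  regs: r0:Add2,r1:18,r2:2,r3:Add1
  c9: stall  regs: r0:Add2,r1:18,r2:2,r3:Add1
  c10: stall  regs: r0:Add2,r1:18,r2:2,r3:Add1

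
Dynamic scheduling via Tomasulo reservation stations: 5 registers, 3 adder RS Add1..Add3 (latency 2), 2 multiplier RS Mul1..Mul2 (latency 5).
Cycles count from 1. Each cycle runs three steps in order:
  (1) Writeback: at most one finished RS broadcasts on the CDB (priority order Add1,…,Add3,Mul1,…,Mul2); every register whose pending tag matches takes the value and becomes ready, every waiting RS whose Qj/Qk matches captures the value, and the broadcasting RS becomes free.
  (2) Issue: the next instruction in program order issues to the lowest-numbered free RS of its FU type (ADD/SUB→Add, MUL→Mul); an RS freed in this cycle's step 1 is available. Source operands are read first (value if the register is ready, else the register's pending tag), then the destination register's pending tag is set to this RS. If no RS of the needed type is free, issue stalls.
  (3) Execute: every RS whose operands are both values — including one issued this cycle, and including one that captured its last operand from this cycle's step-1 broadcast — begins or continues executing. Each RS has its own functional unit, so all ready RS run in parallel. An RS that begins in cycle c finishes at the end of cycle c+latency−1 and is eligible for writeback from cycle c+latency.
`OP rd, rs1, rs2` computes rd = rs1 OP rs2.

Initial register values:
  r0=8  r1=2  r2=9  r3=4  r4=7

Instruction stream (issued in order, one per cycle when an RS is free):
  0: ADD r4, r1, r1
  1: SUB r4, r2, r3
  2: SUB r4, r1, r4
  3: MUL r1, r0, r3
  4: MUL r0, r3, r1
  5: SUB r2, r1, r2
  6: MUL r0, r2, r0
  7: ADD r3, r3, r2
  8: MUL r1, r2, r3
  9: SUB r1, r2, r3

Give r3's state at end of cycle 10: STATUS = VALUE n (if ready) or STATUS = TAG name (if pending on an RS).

STATUS = TAG Add2

  c1: issue ADD r4<-Add1  regs: r0:8,r1:2,r2:9,r3:4,r4:Add1
  c2: issue SUB r4<-Add2  regs: r0:8,r1:2,r2:9,r3:4,r4:Add2
  c3: CDB Add1=4; issue SUB r4<-Add1  regs: r0:8,r1:2,r2:9,r3:4,r4:Add1
  c4: CDB Add2=5; issue MUL r1<-Mul1  regs: r0:8,r1:Mul1,r2:9,r3:4,r4:Add1
  c5: issue MUL r0<-Mul2  regs: r0:Mul2,r1:Mul1,r2:9,r3:4,r4:Add1
  c6: CDB Add1=-3; issue SUB r2<-Add1  regs: r0:Mul2,r1:Mul1,r2:Add1,r3:4,r4:-3
  c7: stall  regs: r0:Mul2,r1:Mul1,r2:Add1,r3:4,r4:-3
  c8: stall  regs: r0:Mul2,r1:Mul1,r2:Add1,r3:4,r4:-3
  c9: CDB Mul1=32; issue MUL r0<-Mul1  regs: r0:Mul1,r1:32,r2:Add1,r3:4,r4:-3
  c10: issue ADD r3<-Add2  regs: r0:Mul1,r1:32,r2:Add1,r3:Add2,r4:-3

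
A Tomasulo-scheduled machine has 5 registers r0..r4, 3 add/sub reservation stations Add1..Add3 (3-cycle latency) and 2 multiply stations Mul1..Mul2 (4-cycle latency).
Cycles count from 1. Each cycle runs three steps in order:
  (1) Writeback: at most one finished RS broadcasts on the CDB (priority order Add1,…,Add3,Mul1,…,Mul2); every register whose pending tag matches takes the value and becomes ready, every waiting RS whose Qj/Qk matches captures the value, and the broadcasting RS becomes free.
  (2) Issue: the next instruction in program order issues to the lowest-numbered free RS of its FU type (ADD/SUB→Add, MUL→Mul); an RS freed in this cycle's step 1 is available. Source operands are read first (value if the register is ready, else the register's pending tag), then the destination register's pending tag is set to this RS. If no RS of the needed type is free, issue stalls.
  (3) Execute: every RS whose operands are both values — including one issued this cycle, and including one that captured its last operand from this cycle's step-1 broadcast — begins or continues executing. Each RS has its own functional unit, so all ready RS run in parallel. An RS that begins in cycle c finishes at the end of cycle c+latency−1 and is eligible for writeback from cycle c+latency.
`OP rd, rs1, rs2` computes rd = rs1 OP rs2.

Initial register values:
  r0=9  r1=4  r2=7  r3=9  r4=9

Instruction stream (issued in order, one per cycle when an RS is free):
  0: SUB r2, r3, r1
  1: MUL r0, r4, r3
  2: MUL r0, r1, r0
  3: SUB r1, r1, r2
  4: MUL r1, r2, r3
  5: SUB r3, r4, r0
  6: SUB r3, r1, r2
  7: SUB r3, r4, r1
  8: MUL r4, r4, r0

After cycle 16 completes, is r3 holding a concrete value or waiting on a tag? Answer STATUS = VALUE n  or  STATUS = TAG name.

c1: issue SUB r2<-Add1 | r0:9,r1:4,r2:Add1,r3:9,r4:9
c2: issue MUL r0<-Mul1 | r0:Mul1,r1:4,r2:Add1,r3:9,r4:9
c3: issue MUL r0<-Mul2 | r0:Mul2,r1:4,r2:Add1,r3:9,r4:9
c4: CDB Add1=5; issue SUB r1<-Add1 | r0:Mul2,r1:Add1,r2:5,r3:9,r4:9
c5: stall | r0:Mul2,r1:Add1,r2:5,r3:9,r4:9
c6: CDB Mul1=81; issue MUL r1<-Mul1 | r0:Mul2,r1:Mul1,r2:5,r3:9,r4:9
c7: CDB Add1=-1; issue SUB r3<-Add1 | r0:Mul2,r1:Mul1,r2:5,r3:Add1,r4:9
c8: issue SUB r3<-Add2 | r0:Mul2,r1:Mul1,r2:5,r3:Add2,r4:9
c9: issue SUB r3<-Add3 | r0:Mul2,r1:Mul1,r2:5,r3:Add3,r4:9
c10: CDB Mul1=45; issue MUL r4<-Mul1 | r0:Mul2,r1:45,r2:5,r3:Add3,r4:Mul1
c11: CDB Mul2=324 | r0:324,r1:45,r2:5,r3:Add3,r4:Mul1
c12: - | r0:324,r1:45,r2:5,r3:Add3,r4:Mul1
c13: CDB Add2=40 | r0:324,r1:45,r2:5,r3:Add3,r4:Mul1
c14: CDB Add1=-315 | r0:324,r1:45,r2:5,r3:Add3,r4:Mul1
c15: CDB Add3=-36 | r0:324,r1:45,r2:5,r3:-36,r4:Mul1
c16: CDB Mul1=2916 | r0:324,r1:45,r2:5,r3:-36,r4:2916

STATUS = VALUE -36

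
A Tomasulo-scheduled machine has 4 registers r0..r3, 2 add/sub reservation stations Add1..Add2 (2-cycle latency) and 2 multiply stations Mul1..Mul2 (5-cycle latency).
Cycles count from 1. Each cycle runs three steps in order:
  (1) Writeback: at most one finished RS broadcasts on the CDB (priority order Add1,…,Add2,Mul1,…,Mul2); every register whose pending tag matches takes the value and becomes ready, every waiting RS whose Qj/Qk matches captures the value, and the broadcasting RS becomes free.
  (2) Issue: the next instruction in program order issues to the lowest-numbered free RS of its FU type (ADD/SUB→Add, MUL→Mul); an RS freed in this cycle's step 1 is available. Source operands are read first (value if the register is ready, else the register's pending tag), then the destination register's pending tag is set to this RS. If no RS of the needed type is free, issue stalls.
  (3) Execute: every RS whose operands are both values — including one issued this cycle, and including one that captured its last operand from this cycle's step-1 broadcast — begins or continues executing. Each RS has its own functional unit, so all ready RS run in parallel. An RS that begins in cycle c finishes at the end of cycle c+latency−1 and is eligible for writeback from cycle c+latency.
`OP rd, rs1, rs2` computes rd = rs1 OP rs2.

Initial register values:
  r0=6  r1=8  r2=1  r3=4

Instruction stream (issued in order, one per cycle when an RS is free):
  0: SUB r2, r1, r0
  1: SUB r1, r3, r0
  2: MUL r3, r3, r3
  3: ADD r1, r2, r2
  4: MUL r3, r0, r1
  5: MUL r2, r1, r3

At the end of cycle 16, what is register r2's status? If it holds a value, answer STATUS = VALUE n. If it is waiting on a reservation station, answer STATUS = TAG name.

cycle 1: issue SUB r2<-Add1 // r0:6,r1:8,r2:Add1,r3:4
cycle 2: issue SUB r1<-Add2 // r0:6,r1:Add2,r2:Add1,r3:4
cycle 3: CDB Add1=2; issue MUL r3<-Mul1 // r0:6,r1:Add2,r2:2,r3:Mul1
cycle 4: CDB Add2=-2; issue ADD r1<-Add1 // r0:6,r1:Add1,r2:2,r3:Mul1
cycle 5: issue MUL r3<-Mul2 // r0:6,r1:Add1,r2:2,r3:Mul2
cycle 6: CDB Add1=4; stall // r0:6,r1:4,r2:2,r3:Mul2
cycle 7: stall // r0:6,r1:4,r2:2,r3:Mul2
cycle 8: CDB Mul1=16; issue MUL r2<-Mul1 // r0:6,r1:4,r2:Mul1,r3:Mul2
cycle 9: - // r0:6,r1:4,r2:Mul1,r3:Mul2
cycle 10: - // r0:6,r1:4,r2:Mul1,r3:Mul2
cycle 11: CDB Mul2=24 // r0:6,r1:4,r2:Mul1,r3:24
cycle 12: - // r0:6,r1:4,r2:Mul1,r3:24
cycle 13: - // r0:6,r1:4,r2:Mul1,r3:24
cycle 14: - // r0:6,r1:4,r2:Mul1,r3:24
cycle 15: - // r0:6,r1:4,r2:Mul1,r3:24
cycle 16: CDB Mul1=96 // r0:6,r1:4,r2:96,r3:24

STATUS = VALUE 96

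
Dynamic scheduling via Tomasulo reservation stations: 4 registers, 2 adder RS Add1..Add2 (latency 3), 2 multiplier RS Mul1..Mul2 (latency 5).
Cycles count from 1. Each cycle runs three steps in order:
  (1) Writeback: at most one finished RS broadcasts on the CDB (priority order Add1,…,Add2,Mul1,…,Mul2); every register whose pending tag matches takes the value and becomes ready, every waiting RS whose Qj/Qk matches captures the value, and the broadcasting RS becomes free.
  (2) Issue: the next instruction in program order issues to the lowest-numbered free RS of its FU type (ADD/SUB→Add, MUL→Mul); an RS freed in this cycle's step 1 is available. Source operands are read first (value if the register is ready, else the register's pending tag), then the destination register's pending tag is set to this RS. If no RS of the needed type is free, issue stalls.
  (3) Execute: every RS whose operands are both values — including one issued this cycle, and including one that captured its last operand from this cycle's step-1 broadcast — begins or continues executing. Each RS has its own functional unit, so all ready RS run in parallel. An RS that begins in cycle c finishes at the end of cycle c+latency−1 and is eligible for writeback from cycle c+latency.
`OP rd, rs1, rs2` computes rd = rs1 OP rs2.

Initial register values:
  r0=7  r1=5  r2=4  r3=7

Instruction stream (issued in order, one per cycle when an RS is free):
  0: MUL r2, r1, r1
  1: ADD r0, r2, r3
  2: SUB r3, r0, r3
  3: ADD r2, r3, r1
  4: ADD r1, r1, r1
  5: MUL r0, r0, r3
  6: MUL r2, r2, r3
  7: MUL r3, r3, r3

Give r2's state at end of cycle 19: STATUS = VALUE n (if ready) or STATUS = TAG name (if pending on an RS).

STATUS = TAG Mul2

c1: issue MUL r2<-Mul1 | r0:7,r1:5,r2:Mul1,r3:7
c2: issue ADD r0<-Add1 | r0:Add1,r1:5,r2:Mul1,r3:7
c3: issue SUB r3<-Add2 | r0:Add1,r1:5,r2:Mul1,r3:Add2
c4: stall | r0:Add1,r1:5,r2:Mul1,r3:Add2
c5: stall | r0:Add1,r1:5,r2:Mul1,r3:Add2
c6: CDB Mul1=25; stall | r0:Add1,r1:5,r2:25,r3:Add2
c7: stall | r0:Add1,r1:5,r2:25,r3:Add2
c8: stall | r0:Add1,r1:5,r2:25,r3:Add2
c9: CDB Add1=32; issue ADD r2<-Add1 | r0:32,r1:5,r2:Add1,r3:Add2
c10: stall | r0:32,r1:5,r2:Add1,r3:Add2
c11: stall | r0:32,r1:5,r2:Add1,r3:Add2
c12: CDB Add2=25; issue ADD r1<-Add2 | r0:32,r1:Add2,r2:Add1,r3:25
c13: issue MUL r0<-Mul1 | r0:Mul1,r1:Add2,r2:Add1,r3:25
c14: issue MUL r2<-Mul2 | r0:Mul1,r1:Add2,r2:Mul2,r3:25
c15: CDB Add1=30; stall | r0:Mul1,r1:Add2,r2:Mul2,r3:25
c16: CDB Add2=10; stall | r0:Mul1,r1:10,r2:Mul2,r3:25
c17: stall | r0:Mul1,r1:10,r2:Mul2,r3:25
c18: CDB Mul1=800; issue MUL r3<-Mul1 | r0:800,r1:10,r2:Mul2,r3:Mul1
c19: - | r0:800,r1:10,r2:Mul2,r3:Mul1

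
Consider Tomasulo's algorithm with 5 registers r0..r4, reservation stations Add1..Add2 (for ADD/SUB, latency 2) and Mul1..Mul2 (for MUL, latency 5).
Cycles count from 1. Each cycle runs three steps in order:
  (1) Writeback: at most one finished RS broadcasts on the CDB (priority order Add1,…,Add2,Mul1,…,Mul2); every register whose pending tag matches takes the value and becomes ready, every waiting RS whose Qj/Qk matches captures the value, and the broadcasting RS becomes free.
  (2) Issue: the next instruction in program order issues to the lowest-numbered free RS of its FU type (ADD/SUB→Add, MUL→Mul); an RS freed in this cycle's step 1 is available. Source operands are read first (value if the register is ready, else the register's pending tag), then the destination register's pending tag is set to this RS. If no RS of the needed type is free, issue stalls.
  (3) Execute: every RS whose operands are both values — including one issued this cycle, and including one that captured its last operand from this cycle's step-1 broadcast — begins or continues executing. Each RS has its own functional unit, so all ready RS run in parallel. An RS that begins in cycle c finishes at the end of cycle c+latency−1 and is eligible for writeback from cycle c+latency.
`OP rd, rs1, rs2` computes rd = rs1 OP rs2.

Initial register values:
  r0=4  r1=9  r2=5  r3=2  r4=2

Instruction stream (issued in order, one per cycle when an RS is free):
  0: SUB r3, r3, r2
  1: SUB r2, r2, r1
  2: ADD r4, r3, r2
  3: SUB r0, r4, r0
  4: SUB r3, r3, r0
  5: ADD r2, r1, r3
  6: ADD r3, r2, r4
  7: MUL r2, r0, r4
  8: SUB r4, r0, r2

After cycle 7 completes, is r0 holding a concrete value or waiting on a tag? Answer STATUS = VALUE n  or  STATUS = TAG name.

c1: issue SUB r3<-Add1 | r0:4,r1:9,r2:5,r3:Add1,r4:2
c2: issue SUB r2<-Add2 | r0:4,r1:9,r2:Add2,r3:Add1,r4:2
c3: CDB Add1=-3; issue ADD r4<-Add1 | r0:4,r1:9,r2:Add2,r3:-3,r4:Add1
c4: CDB Add2=-4; issue SUB r0<-Add2 | r0:Add2,r1:9,r2:-4,r3:-3,r4:Add1
c5: stall | r0:Add2,r1:9,r2:-4,r3:-3,r4:Add1
c6: CDB Add1=-7; issue SUB r3<-Add1 | r0:Add2,r1:9,r2:-4,r3:Add1,r4:-7
c7: stall | r0:Add2,r1:9,r2:-4,r3:Add1,r4:-7

STATUS = TAG Add2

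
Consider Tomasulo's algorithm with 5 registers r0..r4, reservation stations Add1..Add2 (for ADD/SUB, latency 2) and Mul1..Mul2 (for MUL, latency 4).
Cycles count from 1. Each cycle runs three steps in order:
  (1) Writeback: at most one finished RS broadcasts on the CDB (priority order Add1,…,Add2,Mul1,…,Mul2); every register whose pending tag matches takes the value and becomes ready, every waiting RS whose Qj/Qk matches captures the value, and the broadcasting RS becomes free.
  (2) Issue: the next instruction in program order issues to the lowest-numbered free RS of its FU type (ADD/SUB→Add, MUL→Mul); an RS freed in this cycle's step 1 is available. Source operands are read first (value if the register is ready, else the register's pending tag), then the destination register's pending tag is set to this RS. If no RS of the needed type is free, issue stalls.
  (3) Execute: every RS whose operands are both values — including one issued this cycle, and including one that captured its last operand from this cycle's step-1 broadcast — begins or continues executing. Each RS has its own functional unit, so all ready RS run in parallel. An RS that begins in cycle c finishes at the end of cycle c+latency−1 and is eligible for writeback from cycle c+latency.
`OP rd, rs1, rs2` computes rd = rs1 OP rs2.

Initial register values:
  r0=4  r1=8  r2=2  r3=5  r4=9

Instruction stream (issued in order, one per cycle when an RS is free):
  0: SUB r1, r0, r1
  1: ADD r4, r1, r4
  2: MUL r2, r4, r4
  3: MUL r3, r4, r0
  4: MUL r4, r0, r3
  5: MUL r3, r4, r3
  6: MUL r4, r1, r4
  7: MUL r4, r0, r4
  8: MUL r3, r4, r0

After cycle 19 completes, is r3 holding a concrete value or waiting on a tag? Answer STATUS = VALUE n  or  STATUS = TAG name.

  c1: issue SUB r1<-Add1  regs: r0:4,r1:Add1,r2:2,r3:5,r4:9
  c2: issue ADD r4<-Add2  regs: r0:4,r1:Add1,r2:2,r3:5,r4:Add2
  c3: CDB Add1=-4; issue MUL r2<-Mul1  regs: r0:4,r1:-4,r2:Mul1,r3:5,r4:Add2
  c4: issue MUL r3<-Mul2  regs: r0:4,r1:-4,r2:Mul1,r3:Mul2,r4:Add2
  c5: CDB Add2=5; stall  regs: r0:4,r1:-4,r2:Mul1,r3:Mul2,r4:5
  c6: stall  regs: r0:4,r1:-4,r2:Mul1,r3:Mul2,r4:5
  c7: stall  regs: r0:4,r1:-4,r2:Mul1,r3:Mul2,r4:5
  c8: stall  regs: r0:4,r1:-4,r2:Mul1,r3:Mul2,r4:5
  c9: CDB Mul1=25; issue MUL r4<-Mul1  regs: r0:4,r1:-4,r2:25,r3:Mul2,r4:Mul1
  c10: CDB Mul2=20; issue MUL r3<-Mul2  regs: r0:4,r1:-4,r2:25,r3:Mul2,r4:Mul1
  c11: stall  regs: r0:4,r1:-4,r2:25,r3:Mul2,r4:Mul1
  c12: stall  regs: r0:4,r1:-4,r2:25,r3:Mul2,r4:Mul1
  c13: stall  regs: r0:4,r1:-4,r2:25,r3:Mul2,r4:Mul1
  c14: CDB Mul1=80; issue MUL r4<-Mul1  regs: r0:4,r1:-4,r2:25,r3:Mul2,r4:Mul1
  c15: stall  regs: r0:4,r1:-4,r2:25,r3:Mul2,r4:Mul1
  c16: stall  regs: r0:4,r1:-4,r2:25,r3:Mul2,r4:Mul1
  c17: stall  regs: r0:4,r1:-4,r2:25,r3:Mul2,r4:Mul1
  c18: CDB Mul1=-320; issue MUL r4<-Mul1  regs: r0:4,r1:-4,r2:25,r3:Mul2,r4:Mul1
  c19: CDB Mul2=1600; issue MUL r3<-Mul2  regs: r0:4,r1:-4,r2:25,r3:Mul2,r4:Mul1

STATUS = TAG Mul2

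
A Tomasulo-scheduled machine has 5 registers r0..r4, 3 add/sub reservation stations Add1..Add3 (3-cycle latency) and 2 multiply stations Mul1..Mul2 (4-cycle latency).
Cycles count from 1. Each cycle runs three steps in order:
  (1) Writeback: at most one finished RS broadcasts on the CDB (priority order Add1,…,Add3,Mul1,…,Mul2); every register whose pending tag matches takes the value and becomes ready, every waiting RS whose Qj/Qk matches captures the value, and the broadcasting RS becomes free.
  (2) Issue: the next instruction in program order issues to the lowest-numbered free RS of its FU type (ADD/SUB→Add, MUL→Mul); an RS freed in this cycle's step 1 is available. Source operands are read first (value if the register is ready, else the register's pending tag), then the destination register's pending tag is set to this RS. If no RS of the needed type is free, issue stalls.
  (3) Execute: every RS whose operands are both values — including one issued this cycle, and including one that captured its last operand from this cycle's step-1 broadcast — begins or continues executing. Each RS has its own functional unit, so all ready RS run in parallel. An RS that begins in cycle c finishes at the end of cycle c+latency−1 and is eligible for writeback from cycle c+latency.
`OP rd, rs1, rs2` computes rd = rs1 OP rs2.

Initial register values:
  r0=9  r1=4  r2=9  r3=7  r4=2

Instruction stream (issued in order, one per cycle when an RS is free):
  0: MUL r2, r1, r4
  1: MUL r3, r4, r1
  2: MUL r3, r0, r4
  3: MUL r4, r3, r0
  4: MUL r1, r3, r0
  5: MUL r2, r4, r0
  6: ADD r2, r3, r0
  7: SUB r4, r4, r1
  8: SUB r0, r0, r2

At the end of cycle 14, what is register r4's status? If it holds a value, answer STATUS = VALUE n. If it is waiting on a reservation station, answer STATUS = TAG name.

STATUS = VALUE 162

c1: issue MUL r2<-Mul1 | r0:9,r1:4,r2:Mul1,r3:7,r4:2
c2: issue MUL r3<-Mul2 | r0:9,r1:4,r2:Mul1,r3:Mul2,r4:2
c3: stall | r0:9,r1:4,r2:Mul1,r3:Mul2,r4:2
c4: stall | r0:9,r1:4,r2:Mul1,r3:Mul2,r4:2
c5: CDB Mul1=8; issue MUL r3<-Mul1 | r0:9,r1:4,r2:8,r3:Mul1,r4:2
c6: CDB Mul2=8; issue MUL r4<-Mul2 | r0:9,r1:4,r2:8,r3:Mul1,r4:Mul2
c7: stall | r0:9,r1:4,r2:8,r3:Mul1,r4:Mul2
c8: stall | r0:9,r1:4,r2:8,r3:Mul1,r4:Mul2
c9: CDB Mul1=18; issue MUL r1<-Mul1 | r0:9,r1:Mul1,r2:8,r3:18,r4:Mul2
c10: stall | r0:9,r1:Mul1,r2:8,r3:18,r4:Mul2
c11: stall | r0:9,r1:Mul1,r2:8,r3:18,r4:Mul2
c12: stall | r0:9,r1:Mul1,r2:8,r3:18,r4:Mul2
c13: CDB Mul1=162; issue MUL r2<-Mul1 | r0:9,r1:162,r2:Mul1,r3:18,r4:Mul2
c14: CDB Mul2=162; issue ADD r2<-Add1 | r0:9,r1:162,r2:Add1,r3:18,r4:162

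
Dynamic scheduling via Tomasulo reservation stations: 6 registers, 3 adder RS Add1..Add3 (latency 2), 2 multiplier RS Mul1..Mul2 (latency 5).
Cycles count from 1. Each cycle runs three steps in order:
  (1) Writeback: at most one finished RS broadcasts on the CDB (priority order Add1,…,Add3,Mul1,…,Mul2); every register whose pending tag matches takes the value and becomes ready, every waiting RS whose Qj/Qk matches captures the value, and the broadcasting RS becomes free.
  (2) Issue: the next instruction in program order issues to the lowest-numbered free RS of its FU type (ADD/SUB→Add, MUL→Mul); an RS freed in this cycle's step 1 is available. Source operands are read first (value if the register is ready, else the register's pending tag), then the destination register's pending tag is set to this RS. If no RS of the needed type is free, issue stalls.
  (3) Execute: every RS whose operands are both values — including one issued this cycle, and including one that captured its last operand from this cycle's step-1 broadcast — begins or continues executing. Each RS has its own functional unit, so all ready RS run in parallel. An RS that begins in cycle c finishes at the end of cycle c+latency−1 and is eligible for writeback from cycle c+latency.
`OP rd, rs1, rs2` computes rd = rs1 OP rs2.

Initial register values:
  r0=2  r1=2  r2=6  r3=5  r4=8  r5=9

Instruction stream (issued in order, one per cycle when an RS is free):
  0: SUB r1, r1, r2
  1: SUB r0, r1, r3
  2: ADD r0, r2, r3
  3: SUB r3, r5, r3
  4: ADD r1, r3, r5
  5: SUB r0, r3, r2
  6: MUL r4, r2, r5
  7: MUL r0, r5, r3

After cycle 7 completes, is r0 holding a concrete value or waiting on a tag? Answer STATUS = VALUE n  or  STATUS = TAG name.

STATUS = TAG Add2

c1: issue SUB r1<-Add1 | r0:2,r1:Add1,r2:6,r3:5,r4:8,r5:9
c2: issue SUB r0<-Add2 | r0:Add2,r1:Add1,r2:6,r3:5,r4:8,r5:9
c3: CDB Add1=-4; issue ADD r0<-Add1 | r0:Add1,r1:-4,r2:6,r3:5,r4:8,r5:9
c4: issue SUB r3<-Add3 | r0:Add1,r1:-4,r2:6,r3:Add3,r4:8,r5:9
c5: CDB Add1=11; issue ADD r1<-Add1 | r0:11,r1:Add1,r2:6,r3:Add3,r4:8,r5:9
c6: CDB Add2=-9; issue SUB r0<-Add2 | r0:Add2,r1:Add1,r2:6,r3:Add3,r4:8,r5:9
c7: CDB Add3=4; issue MUL r4<-Mul1 | r0:Add2,r1:Add1,r2:6,r3:4,r4:Mul1,r5:9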